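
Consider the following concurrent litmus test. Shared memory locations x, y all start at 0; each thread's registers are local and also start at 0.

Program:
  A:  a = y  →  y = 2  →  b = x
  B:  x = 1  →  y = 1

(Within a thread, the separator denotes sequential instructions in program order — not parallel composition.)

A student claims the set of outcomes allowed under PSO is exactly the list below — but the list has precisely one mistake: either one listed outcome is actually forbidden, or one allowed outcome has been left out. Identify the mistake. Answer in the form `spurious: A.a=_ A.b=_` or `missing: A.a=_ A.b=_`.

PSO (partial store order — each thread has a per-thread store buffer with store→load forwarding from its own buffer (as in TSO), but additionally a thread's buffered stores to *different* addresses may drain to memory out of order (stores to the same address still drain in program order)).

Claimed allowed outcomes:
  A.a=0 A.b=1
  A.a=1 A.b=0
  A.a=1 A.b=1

outcome vector order: (A.a,A.b)
PSO (4): 0/0, 0/1, 1/0, 1/1
PSO∖claimed = {0/0}

missing: A.a=0 A.b=0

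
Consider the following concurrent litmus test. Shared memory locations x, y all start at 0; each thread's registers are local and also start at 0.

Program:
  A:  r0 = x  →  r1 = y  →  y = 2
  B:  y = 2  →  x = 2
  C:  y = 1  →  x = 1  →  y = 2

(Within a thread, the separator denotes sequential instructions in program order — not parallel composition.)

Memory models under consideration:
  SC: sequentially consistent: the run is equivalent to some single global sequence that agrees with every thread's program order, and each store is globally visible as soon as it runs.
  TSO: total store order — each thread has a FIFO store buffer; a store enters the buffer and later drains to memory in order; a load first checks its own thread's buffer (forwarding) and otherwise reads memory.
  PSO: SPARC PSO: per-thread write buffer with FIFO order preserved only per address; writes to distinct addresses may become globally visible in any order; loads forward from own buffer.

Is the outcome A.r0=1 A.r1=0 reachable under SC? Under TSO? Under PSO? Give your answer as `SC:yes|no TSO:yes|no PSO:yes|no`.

outcome vector order: (A.r0,A.r1)
SC: 7 outcomes — {<0 0>; <0 1>; <0 2>; <1 1>; <1 2>; <2 1>; <2 2>}
TSO: 7 outcomes — {<0 0>; <0 1>; <0 2>; <1 1>; <1 2>; <2 1>; <2 2>}
PSO: 9 outcomes — {<0 0>; <0 1>; <0 2>; <1 0>; <1 1>; <1 2>; <2 0>; <2 1>; <2 2>}
target <1 0> ∈ {PSO}

SC:no TSO:no PSO:yes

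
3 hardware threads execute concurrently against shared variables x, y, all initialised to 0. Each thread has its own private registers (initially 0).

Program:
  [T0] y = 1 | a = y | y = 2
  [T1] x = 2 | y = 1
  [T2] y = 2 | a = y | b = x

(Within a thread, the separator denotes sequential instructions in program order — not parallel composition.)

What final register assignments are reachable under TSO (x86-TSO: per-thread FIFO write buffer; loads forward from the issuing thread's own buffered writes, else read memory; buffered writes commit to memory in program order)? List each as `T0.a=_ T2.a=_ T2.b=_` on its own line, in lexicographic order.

T0.a=1 T2.a=1 T2.b=0
T0.a=1 T2.a=1 T2.b=2
T0.a=1 T2.a=2 T2.b=0
T0.a=1 T2.a=2 T2.b=2
T0.a=2 T2.a=1 T2.b=2
T0.a=2 T2.a=2 T2.b=0
T0.a=2 T2.a=2 T2.b=2

outcome vector order: (T0.a,T2.a,T2.b)
|TSO outcomes| = 7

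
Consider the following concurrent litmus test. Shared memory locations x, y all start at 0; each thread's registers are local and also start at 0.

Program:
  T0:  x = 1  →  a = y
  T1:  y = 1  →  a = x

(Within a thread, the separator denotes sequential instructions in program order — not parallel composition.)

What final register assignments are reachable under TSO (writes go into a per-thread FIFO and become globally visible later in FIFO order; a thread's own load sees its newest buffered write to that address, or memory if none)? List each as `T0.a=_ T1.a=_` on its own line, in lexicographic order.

T0.a=0 T1.a=0
T0.a=0 T1.a=1
T0.a=1 T1.a=0
T0.a=1 T1.a=1

outcome vector order: (T0.a,T1.a)
|TSO outcomes| = 4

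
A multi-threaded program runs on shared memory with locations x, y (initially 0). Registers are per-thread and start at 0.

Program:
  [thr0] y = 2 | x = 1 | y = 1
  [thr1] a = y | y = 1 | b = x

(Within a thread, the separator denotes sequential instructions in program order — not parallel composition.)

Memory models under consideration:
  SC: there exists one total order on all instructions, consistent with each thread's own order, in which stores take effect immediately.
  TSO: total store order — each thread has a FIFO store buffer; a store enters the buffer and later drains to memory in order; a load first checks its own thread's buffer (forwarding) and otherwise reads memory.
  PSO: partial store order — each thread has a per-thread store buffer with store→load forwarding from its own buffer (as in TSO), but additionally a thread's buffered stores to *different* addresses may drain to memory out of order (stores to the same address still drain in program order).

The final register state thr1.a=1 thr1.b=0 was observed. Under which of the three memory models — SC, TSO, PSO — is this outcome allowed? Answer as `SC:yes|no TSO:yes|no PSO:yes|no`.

SC:no TSO:no PSO:yes

outcome vector order: (thr1.a,thr1.b)
[SC] allowed = {0/0 0/1 1/1 2/0 2/1}
[TSO] allowed = {0/0 0/1 1/1 2/0 2/1}
[PSO] allowed = {0/0 0/1 1/0 1/1 2/0 2/1}
target 1/0 ∈ {PSO}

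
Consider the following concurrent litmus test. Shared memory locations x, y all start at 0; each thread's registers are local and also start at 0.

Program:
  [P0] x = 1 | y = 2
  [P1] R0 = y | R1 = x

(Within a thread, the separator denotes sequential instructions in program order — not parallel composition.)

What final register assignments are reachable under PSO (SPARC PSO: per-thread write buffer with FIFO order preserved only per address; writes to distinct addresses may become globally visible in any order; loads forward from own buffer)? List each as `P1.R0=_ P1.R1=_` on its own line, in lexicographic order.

outcome vector order: (P1.R0,P1.R1)
|PSO outcomes| = 4

P1.R0=0 P1.R1=0
P1.R0=0 P1.R1=1
P1.R0=2 P1.R1=0
P1.R0=2 P1.R1=1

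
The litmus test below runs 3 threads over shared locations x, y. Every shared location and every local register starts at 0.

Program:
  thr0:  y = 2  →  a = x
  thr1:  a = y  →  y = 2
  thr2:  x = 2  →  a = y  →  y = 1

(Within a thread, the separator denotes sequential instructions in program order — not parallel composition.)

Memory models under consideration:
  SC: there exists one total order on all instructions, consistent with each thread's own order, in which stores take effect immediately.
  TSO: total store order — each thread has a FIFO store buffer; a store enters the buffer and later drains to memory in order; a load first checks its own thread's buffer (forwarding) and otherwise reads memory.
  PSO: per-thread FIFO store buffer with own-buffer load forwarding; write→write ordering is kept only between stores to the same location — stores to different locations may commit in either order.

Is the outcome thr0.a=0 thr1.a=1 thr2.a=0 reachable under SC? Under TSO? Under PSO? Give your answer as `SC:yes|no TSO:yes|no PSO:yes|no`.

outcome vector order: (thr0.a,thr1.a,thr2.a)
SC: 9 outcomes — {<0 0 2>; <0 1 2>; <0 2 2>; <2 0 0>; <2 0 2>; <2 1 0>; <2 1 2>; <2 2 0>; <2 2 2>}
TSO: 12 outcomes — {<0 0 0>; <0 0 2>; <0 1 0>; <0 1 2>; <0 2 0>; <0 2 2>; <2 0 0>; <2 0 2>; <2 1 0>; <2 1 2>; <2 2 0>; <2 2 2>}
PSO: 12 outcomes — {<0 0 0>; <0 0 2>; <0 1 0>; <0 1 2>; <0 2 0>; <0 2 2>; <2 0 0>; <2 0 2>; <2 1 0>; <2 1 2>; <2 2 0>; <2 2 2>}
target <0 1 0> ∈ {TSO,PSO}

SC:no TSO:yes PSO:yes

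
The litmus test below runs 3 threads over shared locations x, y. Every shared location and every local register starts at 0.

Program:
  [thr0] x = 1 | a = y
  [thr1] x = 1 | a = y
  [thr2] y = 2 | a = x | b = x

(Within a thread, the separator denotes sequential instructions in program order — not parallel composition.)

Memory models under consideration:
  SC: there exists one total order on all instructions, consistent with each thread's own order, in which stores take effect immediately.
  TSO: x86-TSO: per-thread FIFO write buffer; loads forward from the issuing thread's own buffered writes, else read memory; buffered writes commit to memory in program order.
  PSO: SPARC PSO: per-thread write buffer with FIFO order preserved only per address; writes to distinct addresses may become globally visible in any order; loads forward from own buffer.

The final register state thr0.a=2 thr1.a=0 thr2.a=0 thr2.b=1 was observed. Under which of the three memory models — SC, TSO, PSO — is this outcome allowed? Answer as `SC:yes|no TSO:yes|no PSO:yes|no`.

outcome vector order: (thr0.a,thr1.a,thr2.a,thr2.b)
[SC] allowed = {0/0/1/1 0/2/1/1 2/0/1/1 2/2/0/0 2/2/0/1 2/2/1/1}
[TSO] allowed = {0/0/0/0 0/0/0/1 0/0/1/1 0/2/0/0 0/2/0/1 0/2/1/1 2/0/0/0 2/0/0/1 2/0/1/1 2/2/0/0 2/2/0/1 2/2/1/1}
[PSO] allowed = {0/0/0/0 0/0/0/1 0/0/1/1 0/2/0/0 0/2/0/1 0/2/1/1 2/0/0/0 2/0/0/1 2/0/1/1 2/2/0/0 2/2/0/1 2/2/1/1}
target 2/0/0/1 ∈ {TSO,PSO}

SC:no TSO:yes PSO:yes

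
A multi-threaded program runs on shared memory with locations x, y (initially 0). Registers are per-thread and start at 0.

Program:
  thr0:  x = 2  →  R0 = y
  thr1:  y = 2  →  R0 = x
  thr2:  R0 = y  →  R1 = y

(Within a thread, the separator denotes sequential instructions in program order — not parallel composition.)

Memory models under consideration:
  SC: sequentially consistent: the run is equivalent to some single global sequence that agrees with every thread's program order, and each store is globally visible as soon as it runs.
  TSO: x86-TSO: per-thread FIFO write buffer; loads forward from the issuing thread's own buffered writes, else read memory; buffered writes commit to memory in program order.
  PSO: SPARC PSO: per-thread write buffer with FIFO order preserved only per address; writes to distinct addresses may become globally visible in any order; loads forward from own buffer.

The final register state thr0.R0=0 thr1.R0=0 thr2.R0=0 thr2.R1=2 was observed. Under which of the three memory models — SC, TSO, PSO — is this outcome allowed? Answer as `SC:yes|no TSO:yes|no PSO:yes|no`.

outcome vector order: (thr0.R0,thr1.R0,thr2.R0,thr2.R1)
under SC → 0/2/0/0, 0/2/0/2, 0/2/2/2, 2/0/0/0, 2/0/0/2, 2/0/2/2, 2/2/0/0, 2/2/0/2, 2/2/2/2
under TSO → 0/0/0/0, 0/0/0/2, 0/0/2/2, 0/2/0/0, 0/2/0/2, 0/2/2/2, 2/0/0/0, 2/0/0/2, 2/0/2/2, 2/2/0/0, 2/2/0/2, 2/2/2/2
under PSO → 0/0/0/0, 0/0/0/2, 0/0/2/2, 0/2/0/0, 0/2/0/2, 0/2/2/2, 2/0/0/0, 2/0/0/2, 2/0/2/2, 2/2/0/0, 2/2/0/2, 2/2/2/2
target 0/0/0/2 ∈ {TSO,PSO}

SC:no TSO:yes PSO:yes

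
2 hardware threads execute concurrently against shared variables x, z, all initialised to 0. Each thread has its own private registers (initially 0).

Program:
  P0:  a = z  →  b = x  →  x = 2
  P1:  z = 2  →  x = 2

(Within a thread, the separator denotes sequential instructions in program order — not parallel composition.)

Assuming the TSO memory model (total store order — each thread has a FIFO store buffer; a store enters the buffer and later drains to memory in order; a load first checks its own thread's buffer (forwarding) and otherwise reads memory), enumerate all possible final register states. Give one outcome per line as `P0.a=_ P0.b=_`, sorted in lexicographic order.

outcome vector order: (P0.a,P0.b)
|TSO outcomes| = 4

P0.a=0 P0.b=0
P0.a=0 P0.b=2
P0.a=2 P0.b=0
P0.a=2 P0.b=2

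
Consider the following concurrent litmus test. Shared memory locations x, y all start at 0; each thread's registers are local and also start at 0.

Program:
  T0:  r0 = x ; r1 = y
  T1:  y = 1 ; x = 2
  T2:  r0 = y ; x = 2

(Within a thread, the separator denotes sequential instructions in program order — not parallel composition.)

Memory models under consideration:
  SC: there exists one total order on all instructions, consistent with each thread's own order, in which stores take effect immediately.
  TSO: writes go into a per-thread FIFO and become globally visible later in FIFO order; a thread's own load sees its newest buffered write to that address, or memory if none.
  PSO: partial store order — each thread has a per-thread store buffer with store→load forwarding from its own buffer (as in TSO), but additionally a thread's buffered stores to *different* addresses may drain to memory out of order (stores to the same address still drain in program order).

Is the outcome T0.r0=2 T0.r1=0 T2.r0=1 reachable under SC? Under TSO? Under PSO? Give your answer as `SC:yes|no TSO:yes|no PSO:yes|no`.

outcome vector order: (T0.r0,T0.r1,T2.r0)
[SC] allowed = {(0,0,0) (0,0,1) (0,1,0) (0,1,1) (2,0,0) (2,1,0) (2,1,1)}
[TSO] allowed = {(0,0,0) (0,0,1) (0,1,0) (0,1,1) (2,0,0) (2,1,0) (2,1,1)}
[PSO] allowed = {(0,0,0) (0,0,1) (0,1,0) (0,1,1) (2,0,0) (2,0,1) (2,1,0) (2,1,1)}
target (2,0,1) ∈ {PSO}

SC:no TSO:no PSO:yes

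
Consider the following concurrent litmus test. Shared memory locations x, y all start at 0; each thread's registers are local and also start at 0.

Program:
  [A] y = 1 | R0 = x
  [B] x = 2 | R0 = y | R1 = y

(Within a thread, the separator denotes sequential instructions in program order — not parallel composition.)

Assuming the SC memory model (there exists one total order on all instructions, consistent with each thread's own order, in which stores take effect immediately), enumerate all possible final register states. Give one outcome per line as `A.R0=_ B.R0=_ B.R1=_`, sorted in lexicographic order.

outcome vector order: (A.R0,B.R0,B.R1)
|SC outcomes| = 4

A.R0=0 B.R0=1 B.R1=1
A.R0=2 B.R0=0 B.R1=0
A.R0=2 B.R0=0 B.R1=1
A.R0=2 B.R0=1 B.R1=1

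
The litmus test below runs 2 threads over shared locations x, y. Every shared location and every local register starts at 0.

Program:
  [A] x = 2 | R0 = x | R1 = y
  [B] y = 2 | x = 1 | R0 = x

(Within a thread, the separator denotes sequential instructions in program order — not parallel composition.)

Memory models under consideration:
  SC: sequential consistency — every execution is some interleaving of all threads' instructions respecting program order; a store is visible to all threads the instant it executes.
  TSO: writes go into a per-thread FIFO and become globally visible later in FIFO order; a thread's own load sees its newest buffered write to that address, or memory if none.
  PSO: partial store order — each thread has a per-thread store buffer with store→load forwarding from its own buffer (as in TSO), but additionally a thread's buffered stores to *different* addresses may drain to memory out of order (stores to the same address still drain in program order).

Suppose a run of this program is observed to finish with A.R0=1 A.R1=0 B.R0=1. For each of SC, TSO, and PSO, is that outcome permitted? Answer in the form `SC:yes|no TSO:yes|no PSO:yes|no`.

SC:no TSO:no PSO:yes

outcome vector order: (A.R0,A.R1,B.R0)
under SC → 121 201 221 222
under TSO → 121 201 202 221 222
under PSO → 101 121 201 202 221 222
target 101 ∈ {PSO}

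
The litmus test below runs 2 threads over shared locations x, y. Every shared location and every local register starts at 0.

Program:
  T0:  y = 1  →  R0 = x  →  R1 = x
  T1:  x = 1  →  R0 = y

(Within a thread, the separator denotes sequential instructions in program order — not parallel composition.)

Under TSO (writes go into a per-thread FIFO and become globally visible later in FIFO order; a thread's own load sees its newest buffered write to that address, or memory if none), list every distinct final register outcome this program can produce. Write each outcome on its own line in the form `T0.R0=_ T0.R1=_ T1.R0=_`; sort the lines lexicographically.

T0.R0=0 T0.R1=0 T1.R0=0
T0.R0=0 T0.R1=0 T1.R0=1
T0.R0=0 T0.R1=1 T1.R0=0
T0.R0=0 T0.R1=1 T1.R0=1
T0.R0=1 T0.R1=1 T1.R0=0
T0.R0=1 T0.R1=1 T1.R0=1

outcome vector order: (T0.R0,T0.R1,T1.R0)
|TSO outcomes| = 6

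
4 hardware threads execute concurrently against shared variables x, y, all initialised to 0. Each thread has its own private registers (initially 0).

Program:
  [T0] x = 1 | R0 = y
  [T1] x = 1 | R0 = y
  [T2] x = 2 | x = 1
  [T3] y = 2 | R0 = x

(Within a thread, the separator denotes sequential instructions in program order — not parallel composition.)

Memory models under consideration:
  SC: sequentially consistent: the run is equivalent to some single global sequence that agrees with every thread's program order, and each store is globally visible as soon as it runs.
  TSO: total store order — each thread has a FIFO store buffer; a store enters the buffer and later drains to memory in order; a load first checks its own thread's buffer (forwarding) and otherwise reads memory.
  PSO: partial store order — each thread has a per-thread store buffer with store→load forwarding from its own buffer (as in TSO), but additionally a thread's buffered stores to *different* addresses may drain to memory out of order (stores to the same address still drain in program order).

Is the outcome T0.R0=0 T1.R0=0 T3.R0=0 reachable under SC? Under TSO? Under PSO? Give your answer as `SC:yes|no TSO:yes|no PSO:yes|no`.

outcome vector order: (T0.R0,T1.R0,T3.R0)
[SC] allowed = {<0 0 1>, <0 0 2>, <0 2 1>, <0 2 2>, <2 0 1>, <2 0 2>, <2 2 0>, <2 2 1>, <2 2 2>}
[TSO] allowed = {<0 0 0>, <0 0 1>, <0 0 2>, <0 2 0>, <0 2 1>, <0 2 2>, <2 0 0>, <2 0 1>, <2 0 2>, <2 2 0>, <2 2 1>, <2 2 2>}
[PSO] allowed = {<0 0 0>, <0 0 1>, <0 0 2>, <0 2 0>, <0 2 1>, <0 2 2>, <2 0 0>, <2 0 1>, <2 0 2>, <2 2 0>, <2 2 1>, <2 2 2>}
target <0 0 0> ∈ {TSO,PSO}

SC:no TSO:yes PSO:yes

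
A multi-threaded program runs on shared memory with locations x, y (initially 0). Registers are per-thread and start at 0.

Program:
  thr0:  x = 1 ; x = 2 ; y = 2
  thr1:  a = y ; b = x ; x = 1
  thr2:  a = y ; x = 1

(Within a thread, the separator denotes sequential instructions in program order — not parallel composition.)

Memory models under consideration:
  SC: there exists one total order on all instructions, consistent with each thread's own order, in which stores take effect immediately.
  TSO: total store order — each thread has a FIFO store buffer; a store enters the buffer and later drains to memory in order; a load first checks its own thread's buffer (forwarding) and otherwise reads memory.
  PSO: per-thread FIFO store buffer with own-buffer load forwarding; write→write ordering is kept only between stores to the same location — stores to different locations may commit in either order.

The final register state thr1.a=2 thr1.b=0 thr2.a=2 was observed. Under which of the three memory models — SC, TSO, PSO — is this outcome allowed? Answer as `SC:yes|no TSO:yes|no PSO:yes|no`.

outcome vector order: (thr1.a,thr1.b,thr2.a)
[SC] allowed = {000; 002; 010; 012; 020; 022; 210; 212; 220; 222}
[TSO] allowed = {000; 002; 010; 012; 020; 022; 210; 212; 220; 222}
[PSO] allowed = {000; 002; 010; 012; 020; 022; 200; 202; 210; 212; 220; 222}
target 202 ∈ {PSO}

SC:no TSO:no PSO:yes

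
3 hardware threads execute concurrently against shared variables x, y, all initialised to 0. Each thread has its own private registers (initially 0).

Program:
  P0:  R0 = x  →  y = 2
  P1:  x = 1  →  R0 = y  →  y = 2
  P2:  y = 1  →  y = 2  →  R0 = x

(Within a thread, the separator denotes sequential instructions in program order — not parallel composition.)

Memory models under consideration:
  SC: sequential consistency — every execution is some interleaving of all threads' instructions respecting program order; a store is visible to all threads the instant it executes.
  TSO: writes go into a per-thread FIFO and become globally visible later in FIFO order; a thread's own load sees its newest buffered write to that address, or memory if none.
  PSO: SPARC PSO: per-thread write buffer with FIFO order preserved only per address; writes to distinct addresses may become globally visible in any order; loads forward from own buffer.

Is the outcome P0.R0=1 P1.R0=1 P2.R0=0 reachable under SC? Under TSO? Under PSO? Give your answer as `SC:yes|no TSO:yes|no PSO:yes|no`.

SC:no TSO:yes PSO:yes

outcome vector order: (P0.R0,P1.R0,P2.R0)
under SC → (0,0,1), (0,1,1), (0,2,0), (0,2,1), (1,0,1), (1,1,1), (1,2,0), (1,2,1)
under TSO → (0,0,0), (0,0,1), (0,1,0), (0,1,1), (0,2,0), (0,2,1), (1,0,0), (1,0,1), (1,1,0), (1,1,1), (1,2,0), (1,2,1)
under PSO → (0,0,0), (0,0,1), (0,1,0), (0,1,1), (0,2,0), (0,2,1), (1,0,0), (1,0,1), (1,1,0), (1,1,1), (1,2,0), (1,2,1)
target (1,1,0) ∈ {TSO,PSO}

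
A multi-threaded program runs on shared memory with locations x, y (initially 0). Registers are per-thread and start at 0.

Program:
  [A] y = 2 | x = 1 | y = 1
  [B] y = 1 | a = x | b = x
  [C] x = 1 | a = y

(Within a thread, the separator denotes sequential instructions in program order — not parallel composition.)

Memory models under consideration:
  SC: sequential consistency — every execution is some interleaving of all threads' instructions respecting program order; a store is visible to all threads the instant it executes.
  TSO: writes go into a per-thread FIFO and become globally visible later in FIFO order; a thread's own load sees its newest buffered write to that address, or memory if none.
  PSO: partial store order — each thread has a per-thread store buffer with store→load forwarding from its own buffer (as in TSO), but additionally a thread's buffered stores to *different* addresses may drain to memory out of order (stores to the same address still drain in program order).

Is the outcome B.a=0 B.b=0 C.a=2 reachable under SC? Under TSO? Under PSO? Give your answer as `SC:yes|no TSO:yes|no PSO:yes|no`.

SC:yes TSO:yes PSO:yes

outcome vector order: (B.a,B.b,C.a)
SC: 7 outcomes — {0/0/1, 0/0/2, 0/1/1, 0/1/2, 1/1/0, 1/1/1, 1/1/2}
TSO: 9 outcomes — {0/0/0, 0/0/1, 0/0/2, 0/1/0, 0/1/1, 0/1/2, 1/1/0, 1/1/1, 1/1/2}
PSO: 9 outcomes — {0/0/0, 0/0/1, 0/0/2, 0/1/0, 0/1/1, 0/1/2, 1/1/0, 1/1/1, 1/1/2}
target 0/0/2 ∈ {SC,TSO,PSO}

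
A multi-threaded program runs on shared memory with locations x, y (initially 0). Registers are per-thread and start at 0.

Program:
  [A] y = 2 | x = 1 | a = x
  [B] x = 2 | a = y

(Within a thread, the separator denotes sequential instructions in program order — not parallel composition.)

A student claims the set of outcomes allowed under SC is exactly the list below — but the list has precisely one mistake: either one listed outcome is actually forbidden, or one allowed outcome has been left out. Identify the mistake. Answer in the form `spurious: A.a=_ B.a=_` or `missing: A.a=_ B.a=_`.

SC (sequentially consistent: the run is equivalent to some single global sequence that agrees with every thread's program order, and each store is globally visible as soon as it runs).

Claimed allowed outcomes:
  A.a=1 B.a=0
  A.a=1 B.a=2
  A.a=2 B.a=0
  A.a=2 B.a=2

spurious: A.a=2 B.a=0

outcome vector order: (A.a,B.a)
under SC → 10, 12, 22
claimed∖SC = {20}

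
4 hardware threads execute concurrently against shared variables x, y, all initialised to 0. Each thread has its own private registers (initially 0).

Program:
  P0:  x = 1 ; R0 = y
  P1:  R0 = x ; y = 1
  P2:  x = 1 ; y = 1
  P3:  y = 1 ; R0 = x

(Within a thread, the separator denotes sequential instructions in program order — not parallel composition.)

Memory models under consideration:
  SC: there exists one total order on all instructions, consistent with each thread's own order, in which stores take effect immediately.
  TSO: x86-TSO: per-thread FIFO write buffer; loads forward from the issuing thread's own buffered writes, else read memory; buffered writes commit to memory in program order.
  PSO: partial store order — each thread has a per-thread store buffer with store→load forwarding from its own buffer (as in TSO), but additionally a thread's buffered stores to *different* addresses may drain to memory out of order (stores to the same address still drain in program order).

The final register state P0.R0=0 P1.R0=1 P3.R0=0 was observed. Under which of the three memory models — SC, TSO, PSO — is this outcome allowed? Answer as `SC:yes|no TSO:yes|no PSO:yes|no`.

SC:no TSO:yes PSO:yes

outcome vector order: (P0.R0,P1.R0,P3.R0)
SC (6): (0,0,1); (0,1,1); (1,0,0); (1,0,1); (1,1,0); (1,1,1)
TSO (8): (0,0,0); (0,0,1); (0,1,0); (0,1,1); (1,0,0); (1,0,1); (1,1,0); (1,1,1)
PSO (8): (0,0,0); (0,0,1); (0,1,0); (0,1,1); (1,0,0); (1,0,1); (1,1,0); (1,1,1)
target (0,1,0) ∈ {TSO,PSO}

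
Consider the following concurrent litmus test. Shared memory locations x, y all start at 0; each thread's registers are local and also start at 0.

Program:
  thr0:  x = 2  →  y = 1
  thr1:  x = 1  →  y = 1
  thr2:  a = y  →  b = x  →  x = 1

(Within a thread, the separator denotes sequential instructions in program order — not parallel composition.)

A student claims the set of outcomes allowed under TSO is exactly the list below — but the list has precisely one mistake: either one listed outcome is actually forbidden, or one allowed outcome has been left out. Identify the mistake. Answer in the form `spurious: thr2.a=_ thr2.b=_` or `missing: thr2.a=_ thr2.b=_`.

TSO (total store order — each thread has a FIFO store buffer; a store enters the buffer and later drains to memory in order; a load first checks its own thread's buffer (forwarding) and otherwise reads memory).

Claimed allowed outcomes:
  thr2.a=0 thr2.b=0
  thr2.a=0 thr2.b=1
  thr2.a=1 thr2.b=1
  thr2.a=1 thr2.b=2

outcome vector order: (thr2.a,thr2.b)
[TSO] allowed = {(0,0), (0,1), (0,2), (1,1), (1,2)}
TSO∖claimed = {(0,2)}

missing: thr2.a=0 thr2.b=2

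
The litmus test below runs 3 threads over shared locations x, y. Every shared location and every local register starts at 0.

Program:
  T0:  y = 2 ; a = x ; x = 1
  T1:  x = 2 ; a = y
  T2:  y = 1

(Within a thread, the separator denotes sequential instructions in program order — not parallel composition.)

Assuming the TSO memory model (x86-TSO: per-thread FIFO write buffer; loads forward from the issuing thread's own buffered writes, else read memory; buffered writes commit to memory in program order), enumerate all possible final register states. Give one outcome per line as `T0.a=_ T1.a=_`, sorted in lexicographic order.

outcome vector order: (T0.a,T1.a)
|TSO outcomes| = 6

T0.a=0 T1.a=0
T0.a=0 T1.a=1
T0.a=0 T1.a=2
T0.a=2 T1.a=0
T0.a=2 T1.a=1
T0.a=2 T1.a=2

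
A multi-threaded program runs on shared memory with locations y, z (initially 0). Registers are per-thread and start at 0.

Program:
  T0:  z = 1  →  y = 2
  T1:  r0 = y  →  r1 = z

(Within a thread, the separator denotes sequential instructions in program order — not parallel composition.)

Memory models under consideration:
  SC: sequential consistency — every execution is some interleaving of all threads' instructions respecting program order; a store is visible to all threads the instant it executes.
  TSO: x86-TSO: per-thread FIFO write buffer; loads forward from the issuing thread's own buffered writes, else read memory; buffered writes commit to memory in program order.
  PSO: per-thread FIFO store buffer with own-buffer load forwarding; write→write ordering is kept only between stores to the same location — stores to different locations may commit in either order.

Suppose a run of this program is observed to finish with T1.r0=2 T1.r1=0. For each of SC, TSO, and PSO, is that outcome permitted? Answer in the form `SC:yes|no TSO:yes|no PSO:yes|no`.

SC:no TSO:no PSO:yes

outcome vector order: (T1.r0,T1.r1)
[SC] allowed = {0/0 0/1 2/1}
[TSO] allowed = {0/0 0/1 2/1}
[PSO] allowed = {0/0 0/1 2/0 2/1}
target 2/0 ∈ {PSO}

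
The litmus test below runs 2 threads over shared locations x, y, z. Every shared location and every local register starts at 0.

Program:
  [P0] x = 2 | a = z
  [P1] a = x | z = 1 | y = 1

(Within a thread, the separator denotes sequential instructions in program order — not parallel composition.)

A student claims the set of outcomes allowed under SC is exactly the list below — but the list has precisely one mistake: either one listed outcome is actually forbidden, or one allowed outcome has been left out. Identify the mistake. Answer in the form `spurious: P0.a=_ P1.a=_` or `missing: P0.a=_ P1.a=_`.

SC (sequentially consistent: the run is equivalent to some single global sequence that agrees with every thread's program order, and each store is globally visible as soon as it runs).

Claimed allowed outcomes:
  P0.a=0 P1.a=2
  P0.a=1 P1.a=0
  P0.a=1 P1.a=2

outcome vector order: (P0.a,P1.a)
under SC → <0 0>, <0 2>, <1 0>, <1 2>
SC∖claimed = {<0 0>}

missing: P0.a=0 P1.a=0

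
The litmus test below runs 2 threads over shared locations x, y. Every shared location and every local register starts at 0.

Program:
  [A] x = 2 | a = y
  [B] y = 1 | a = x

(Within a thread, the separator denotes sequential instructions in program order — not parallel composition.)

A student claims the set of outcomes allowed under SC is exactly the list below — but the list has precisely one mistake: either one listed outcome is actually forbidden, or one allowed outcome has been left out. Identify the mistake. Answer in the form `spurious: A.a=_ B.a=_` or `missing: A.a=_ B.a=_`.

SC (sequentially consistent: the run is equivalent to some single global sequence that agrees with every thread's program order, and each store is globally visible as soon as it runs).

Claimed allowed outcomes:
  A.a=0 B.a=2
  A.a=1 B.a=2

missing: A.a=1 B.a=0

outcome vector order: (A.a,B.a)
SC (3): <0 2>; <1 0>; <1 2>
SC∖claimed = {<1 0>}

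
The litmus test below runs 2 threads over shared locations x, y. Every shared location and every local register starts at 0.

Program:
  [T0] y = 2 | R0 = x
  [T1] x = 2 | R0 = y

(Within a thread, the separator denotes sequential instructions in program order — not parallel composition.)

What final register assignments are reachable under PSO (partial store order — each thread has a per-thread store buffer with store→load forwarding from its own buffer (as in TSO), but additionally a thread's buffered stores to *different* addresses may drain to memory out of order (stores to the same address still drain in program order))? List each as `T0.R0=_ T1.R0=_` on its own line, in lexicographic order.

outcome vector order: (T0.R0,T1.R0)
|PSO outcomes| = 4

T0.R0=0 T1.R0=0
T0.R0=0 T1.R0=2
T0.R0=2 T1.R0=0
T0.R0=2 T1.R0=2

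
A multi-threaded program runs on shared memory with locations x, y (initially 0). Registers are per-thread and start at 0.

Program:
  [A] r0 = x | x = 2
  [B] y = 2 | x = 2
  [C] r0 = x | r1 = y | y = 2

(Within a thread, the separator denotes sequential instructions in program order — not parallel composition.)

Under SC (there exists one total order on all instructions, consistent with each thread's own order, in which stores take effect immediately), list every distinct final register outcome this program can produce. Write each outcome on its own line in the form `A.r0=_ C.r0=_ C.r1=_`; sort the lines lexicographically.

outcome vector order: (A.r0,C.r0,C.r1)
|SC outcomes| = 7

A.r0=0 C.r0=0 C.r1=0
A.r0=0 C.r0=0 C.r1=2
A.r0=0 C.r0=2 C.r1=0
A.r0=0 C.r0=2 C.r1=2
A.r0=2 C.r0=0 C.r1=0
A.r0=2 C.r0=0 C.r1=2
A.r0=2 C.r0=2 C.r1=2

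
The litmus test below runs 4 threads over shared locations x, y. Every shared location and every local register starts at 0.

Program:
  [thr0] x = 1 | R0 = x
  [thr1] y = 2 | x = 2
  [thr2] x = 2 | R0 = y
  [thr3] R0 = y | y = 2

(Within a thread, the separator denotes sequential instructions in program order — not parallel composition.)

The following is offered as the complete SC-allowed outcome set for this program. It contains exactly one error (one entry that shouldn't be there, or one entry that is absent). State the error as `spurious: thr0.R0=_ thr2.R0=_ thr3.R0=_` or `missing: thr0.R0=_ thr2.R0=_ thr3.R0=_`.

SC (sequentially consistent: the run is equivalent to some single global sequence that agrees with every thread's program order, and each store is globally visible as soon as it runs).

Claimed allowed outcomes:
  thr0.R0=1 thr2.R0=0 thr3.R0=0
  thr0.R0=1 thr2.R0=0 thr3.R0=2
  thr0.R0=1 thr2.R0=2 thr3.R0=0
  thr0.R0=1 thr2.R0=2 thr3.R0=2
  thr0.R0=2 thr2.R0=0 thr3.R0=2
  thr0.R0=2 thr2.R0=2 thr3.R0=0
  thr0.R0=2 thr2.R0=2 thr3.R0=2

outcome vector order: (thr0.R0,thr2.R0,thr3.R0)
under SC → 1/0/0, 1/0/2, 1/2/0, 1/2/2, 2/0/0, 2/0/2, 2/2/0, 2/2/2
SC∖claimed = {2/0/0}

missing: thr0.R0=2 thr2.R0=0 thr3.R0=0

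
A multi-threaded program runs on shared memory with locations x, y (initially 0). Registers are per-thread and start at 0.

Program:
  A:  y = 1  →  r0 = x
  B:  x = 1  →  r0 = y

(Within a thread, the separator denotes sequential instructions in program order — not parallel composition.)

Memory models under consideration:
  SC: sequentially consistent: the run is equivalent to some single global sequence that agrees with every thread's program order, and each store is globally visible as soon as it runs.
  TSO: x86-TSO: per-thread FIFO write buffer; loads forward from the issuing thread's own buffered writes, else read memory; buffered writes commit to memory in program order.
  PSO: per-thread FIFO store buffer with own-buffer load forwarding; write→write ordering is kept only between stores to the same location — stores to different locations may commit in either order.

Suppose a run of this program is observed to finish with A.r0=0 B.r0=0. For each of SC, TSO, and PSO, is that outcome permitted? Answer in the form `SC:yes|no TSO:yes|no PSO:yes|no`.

SC:no TSO:yes PSO:yes

outcome vector order: (A.r0,B.r0)
under SC → 0/1; 1/0; 1/1
under TSO → 0/0; 0/1; 1/0; 1/1
under PSO → 0/0; 0/1; 1/0; 1/1
target 0/0 ∈ {TSO,PSO}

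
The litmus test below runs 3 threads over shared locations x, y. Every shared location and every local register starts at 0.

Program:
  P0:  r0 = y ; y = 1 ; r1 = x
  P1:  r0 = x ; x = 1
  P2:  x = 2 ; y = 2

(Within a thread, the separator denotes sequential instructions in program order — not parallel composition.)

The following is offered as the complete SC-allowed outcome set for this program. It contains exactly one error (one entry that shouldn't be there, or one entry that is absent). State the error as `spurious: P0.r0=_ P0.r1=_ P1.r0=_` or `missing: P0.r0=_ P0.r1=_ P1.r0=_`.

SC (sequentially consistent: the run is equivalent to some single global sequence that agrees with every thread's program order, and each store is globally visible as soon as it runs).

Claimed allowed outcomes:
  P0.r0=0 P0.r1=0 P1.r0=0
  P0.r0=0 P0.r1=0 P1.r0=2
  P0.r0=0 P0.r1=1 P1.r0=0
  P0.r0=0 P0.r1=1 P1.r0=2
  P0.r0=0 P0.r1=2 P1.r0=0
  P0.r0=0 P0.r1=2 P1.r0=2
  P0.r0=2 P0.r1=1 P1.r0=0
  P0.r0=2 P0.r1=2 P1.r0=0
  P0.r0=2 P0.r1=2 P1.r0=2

outcome vector order: (P0.r0,P0.r1,P1.r0)
SC: 10 outcomes — {0/0/0 0/0/2 0/1/0 0/1/2 0/2/0 0/2/2 2/1/0 2/1/2 2/2/0 2/2/2}
SC∖claimed = {2/1/2}

missing: P0.r0=2 P0.r1=1 P1.r0=2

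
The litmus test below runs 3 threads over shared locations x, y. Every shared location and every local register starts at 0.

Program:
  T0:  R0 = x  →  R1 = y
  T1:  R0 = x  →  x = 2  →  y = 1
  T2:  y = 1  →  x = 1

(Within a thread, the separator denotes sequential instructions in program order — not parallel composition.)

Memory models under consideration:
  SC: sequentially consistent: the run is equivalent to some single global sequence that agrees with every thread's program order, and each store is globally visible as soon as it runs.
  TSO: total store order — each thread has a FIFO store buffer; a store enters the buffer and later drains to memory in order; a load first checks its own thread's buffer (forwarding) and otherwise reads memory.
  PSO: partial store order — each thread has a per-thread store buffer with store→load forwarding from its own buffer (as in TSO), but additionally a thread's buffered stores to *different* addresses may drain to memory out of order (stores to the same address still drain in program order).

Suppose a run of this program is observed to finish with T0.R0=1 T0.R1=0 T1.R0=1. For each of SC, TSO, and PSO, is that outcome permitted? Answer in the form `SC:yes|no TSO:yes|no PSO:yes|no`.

SC:no TSO:no PSO:yes

outcome vector order: (T0.R0,T0.R1,T1.R0)
under SC → (0,0,0) (0,0,1) (0,1,0) (0,1,1) (1,1,0) (1,1,1) (2,0,0) (2,1,0) (2,1,1)
under TSO → (0,0,0) (0,0,1) (0,1,0) (0,1,1) (1,1,0) (1,1,1) (2,0,0) (2,1,0) (2,1,1)
under PSO → (0,0,0) (0,0,1) (0,1,0) (0,1,1) (1,0,0) (1,0,1) (1,1,0) (1,1,1) (2,0,0) (2,0,1) (2,1,0) (2,1,1)
target (1,0,1) ∈ {PSO}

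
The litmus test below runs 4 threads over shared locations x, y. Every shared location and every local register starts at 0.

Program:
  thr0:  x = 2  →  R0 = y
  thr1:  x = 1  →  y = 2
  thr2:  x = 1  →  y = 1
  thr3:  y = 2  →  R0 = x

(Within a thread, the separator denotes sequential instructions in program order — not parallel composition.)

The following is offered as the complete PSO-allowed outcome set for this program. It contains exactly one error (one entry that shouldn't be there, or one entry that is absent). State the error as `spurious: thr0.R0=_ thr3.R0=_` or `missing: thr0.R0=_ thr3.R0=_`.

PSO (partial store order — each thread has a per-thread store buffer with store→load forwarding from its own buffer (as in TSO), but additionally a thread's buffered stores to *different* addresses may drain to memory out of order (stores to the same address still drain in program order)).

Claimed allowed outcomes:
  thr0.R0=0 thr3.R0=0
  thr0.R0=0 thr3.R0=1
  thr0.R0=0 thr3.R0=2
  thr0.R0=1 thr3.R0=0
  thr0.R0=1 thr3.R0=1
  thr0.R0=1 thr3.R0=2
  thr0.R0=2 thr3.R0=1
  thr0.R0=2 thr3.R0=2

missing: thr0.R0=2 thr3.R0=0

outcome vector order: (thr0.R0,thr3.R0)
[PSO] allowed = {<0 0>, <0 1>, <0 2>, <1 0>, <1 1>, <1 2>, <2 0>, <2 1>, <2 2>}
PSO∖claimed = {<2 0>}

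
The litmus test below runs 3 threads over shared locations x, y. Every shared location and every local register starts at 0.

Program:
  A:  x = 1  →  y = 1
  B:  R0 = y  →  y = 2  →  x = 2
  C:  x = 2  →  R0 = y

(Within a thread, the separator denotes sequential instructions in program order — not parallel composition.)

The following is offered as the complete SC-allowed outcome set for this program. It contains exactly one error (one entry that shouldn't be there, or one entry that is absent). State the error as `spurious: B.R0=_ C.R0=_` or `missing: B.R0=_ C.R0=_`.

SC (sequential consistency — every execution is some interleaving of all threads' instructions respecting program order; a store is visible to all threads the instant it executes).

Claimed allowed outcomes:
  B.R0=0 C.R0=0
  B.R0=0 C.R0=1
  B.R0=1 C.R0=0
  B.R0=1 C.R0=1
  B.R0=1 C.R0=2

missing: B.R0=0 C.R0=2

outcome vector order: (B.R0,C.R0)
SC (6): 00 01 02 10 11 12
SC∖claimed = {02}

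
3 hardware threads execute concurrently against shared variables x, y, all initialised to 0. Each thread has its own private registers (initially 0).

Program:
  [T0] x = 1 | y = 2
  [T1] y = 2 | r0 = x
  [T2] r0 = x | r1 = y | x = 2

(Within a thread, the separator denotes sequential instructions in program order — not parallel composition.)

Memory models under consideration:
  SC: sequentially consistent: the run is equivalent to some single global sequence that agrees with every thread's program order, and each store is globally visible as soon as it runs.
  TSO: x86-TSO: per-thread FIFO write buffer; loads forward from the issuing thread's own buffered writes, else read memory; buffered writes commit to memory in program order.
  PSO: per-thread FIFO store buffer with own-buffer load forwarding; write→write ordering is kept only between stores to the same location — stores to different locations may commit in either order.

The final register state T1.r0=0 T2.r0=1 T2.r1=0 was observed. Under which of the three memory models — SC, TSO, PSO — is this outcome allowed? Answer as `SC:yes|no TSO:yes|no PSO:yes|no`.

SC:no TSO:yes PSO:yes

outcome vector order: (T1.r0,T2.r0,T2.r1)
[SC] allowed = {000, 002, 012, 100, 102, 110, 112, 200, 202, 210, 212}
[TSO] allowed = {000, 002, 010, 012, 100, 102, 110, 112, 200, 202, 210, 212}
[PSO] allowed = {000, 002, 010, 012, 100, 102, 110, 112, 200, 202, 210, 212}
target 010 ∈ {TSO,PSO}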